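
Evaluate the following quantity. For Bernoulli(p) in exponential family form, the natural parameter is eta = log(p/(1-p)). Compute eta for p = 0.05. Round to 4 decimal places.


Natural parameter for Bernoulli: eta = log(p/(1-p)).
p = 0.05, 1-p = 0.95.
p/(1-p) = 0.052632.
eta = log(0.052632) = -2.9444

-2.9444


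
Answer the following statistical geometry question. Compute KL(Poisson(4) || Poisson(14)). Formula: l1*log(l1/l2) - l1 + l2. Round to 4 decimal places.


KL divergence for Poisson:
KL = l1*log(l1/l2) - l1 + l2.
l1 = 4, l2 = 14.
log(4/14) = -1.252763.
l1*log(l1/l2) = 4 * -1.252763 = -5.011052.
KL = -5.011052 - 4 + 14 = 4.9889

4.9889


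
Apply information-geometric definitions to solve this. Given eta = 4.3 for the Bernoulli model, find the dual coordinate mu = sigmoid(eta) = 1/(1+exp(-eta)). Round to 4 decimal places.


Dual coordinate (expectation parameter) for Bernoulli:
mu = 1/(1+exp(-eta)).
eta = 4.3.
exp(-eta) = exp(-4.3) = 0.013569.
mu = 1/(1+0.013569) = 0.9866

0.9866


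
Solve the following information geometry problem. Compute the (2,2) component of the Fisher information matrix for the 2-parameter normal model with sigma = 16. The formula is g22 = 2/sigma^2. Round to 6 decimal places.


For the 2-parameter normal family, the Fisher metric has:
  g11 = 1/sigma^2, g22 = 2/sigma^2.
sigma = 16, sigma^2 = 256.
g22 = 0.007813

0.007813


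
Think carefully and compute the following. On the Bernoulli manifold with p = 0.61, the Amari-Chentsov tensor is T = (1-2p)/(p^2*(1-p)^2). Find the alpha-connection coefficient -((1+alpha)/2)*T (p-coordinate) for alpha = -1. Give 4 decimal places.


Skewness (Amari-Chentsov) tensor: T = (1-2p)/(p^2*(1-p)^2).
p = 0.61, 1-2p = -0.22, p^2 = 0.3721, (1-p)^2 = 0.1521.
T = -0.22/(0.3721 * 0.1521) = -3.887172.
In the p-coordinate, Gamma^(alpha) = Gamma^(0) - (alpha/2)*T with Gamma^(0) = (1/2)*g'(p) = -T/2,
so Gamma^(alpha) = -((1+alpha)/2)*T.
alpha = -1, -(1+alpha)/2 = 0.0.
Gamma = 0.0 * -3.887172 = 0.0000

0.0000


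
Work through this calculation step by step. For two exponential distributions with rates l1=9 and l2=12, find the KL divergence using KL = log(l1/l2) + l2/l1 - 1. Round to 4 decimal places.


KL divergence for exponential family:
KL = log(l1/l2) + l2/l1 - 1.
log(9/12) = -0.287682.
12/9 = 1.333333.
KL = -0.287682 + 1.333333 - 1 = 0.0457

0.0457


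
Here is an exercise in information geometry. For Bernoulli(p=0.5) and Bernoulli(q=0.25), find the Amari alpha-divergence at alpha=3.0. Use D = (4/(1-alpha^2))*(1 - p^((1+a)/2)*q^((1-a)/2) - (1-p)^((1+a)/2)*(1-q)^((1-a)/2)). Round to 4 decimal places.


Amari alpha-divergence:
D = (4/(1-alpha^2))*(1 - p^((1+a)/2)*q^((1-a)/2) - (1-p)^((1+a)/2)*(1-q)^((1-a)/2)).
alpha = 3.0, p = 0.5, q = 0.25.
e1 = (1+alpha)/2 = 2.0, e2 = (1-alpha)/2 = -1.0.
t1 = p^e1 * q^e2 = 0.5^2.0 * 0.25^-1.0 = 1.0.
t2 = (1-p)^e1 * (1-q)^e2 = 0.5^2.0 * 0.75^-1.0 = 0.333333.
4/(1-alpha^2) = -0.5.
D = -0.5*(1 - 1.0 - 0.333333) = 0.1667

0.1667


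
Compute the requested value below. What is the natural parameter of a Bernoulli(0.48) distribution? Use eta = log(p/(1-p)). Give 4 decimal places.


Natural parameter for Bernoulli: eta = log(p/(1-p)).
p = 0.48, 1-p = 0.52.
p/(1-p) = 0.923077.
eta = log(0.923077) = -0.0800

-0.0800


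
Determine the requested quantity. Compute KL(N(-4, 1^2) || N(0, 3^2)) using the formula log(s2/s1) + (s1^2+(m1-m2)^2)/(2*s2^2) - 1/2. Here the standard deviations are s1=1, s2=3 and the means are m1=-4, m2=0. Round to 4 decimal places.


KL divergence between normal distributions:
KL = log(s2/s1) + (s1^2 + (m1-m2)^2)/(2*s2^2) - 1/2.
log(3/1) = 1.098612.
(1^2 + (-4-0)^2)/(2*3^2) = (1 + 16)/18 = 0.944444.
KL = 1.098612 + 0.944444 - 0.5 = 1.5431

1.5431


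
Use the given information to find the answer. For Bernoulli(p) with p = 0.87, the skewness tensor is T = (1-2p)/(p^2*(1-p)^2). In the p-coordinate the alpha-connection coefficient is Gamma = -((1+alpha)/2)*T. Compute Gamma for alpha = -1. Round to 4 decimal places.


Skewness (Amari-Chentsov) tensor: T = (1-2p)/(p^2*(1-p)^2).
p = 0.87, 1-2p = -0.74, p^2 = 0.7569, (1-p)^2 = 0.0169.
T = -0.74/(0.7569 * 0.0169) = -57.850419.
In the p-coordinate, Gamma^(alpha) = Gamma^(0) - (alpha/2)*T with Gamma^(0) = (1/2)*g'(p) = -T/2,
so Gamma^(alpha) = -((1+alpha)/2)*T.
alpha = -1, -(1+alpha)/2 = 0.0.
Gamma = 0.0 * -57.850419 = 0.0000

0.0000


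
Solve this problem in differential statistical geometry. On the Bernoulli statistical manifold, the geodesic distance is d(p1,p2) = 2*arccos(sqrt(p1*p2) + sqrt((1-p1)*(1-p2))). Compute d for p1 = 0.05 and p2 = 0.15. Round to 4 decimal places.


Geodesic distance on Bernoulli manifold:
d(p1,p2) = 2*arccos(sqrt(p1*p2) + sqrt((1-p1)*(1-p2))).
sqrt(p1*p2) = sqrt(0.05*0.15) = 0.086603.
sqrt((1-p1)*(1-p2)) = sqrt(0.95*0.85) = 0.89861.
arg = 0.086603 + 0.89861 = 0.985213.
d = 2*arccos(0.985213) = 0.3444

0.3444


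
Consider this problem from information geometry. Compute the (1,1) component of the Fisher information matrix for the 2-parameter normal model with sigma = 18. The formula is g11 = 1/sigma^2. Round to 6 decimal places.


For the 2-parameter normal family, the Fisher metric has:
  g11 = 1/sigma^2, g22 = 2/sigma^2.
sigma = 18, sigma^2 = 324.
g11 = 0.003086

0.003086


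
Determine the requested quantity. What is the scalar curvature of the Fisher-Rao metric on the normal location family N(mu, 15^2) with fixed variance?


This family has a single free parameter, so its statistical manifold
is 1-dimensional. The Riemann curvature tensor of any 1-dimensional
Riemannian manifold vanishes identically, so R = 0.

0


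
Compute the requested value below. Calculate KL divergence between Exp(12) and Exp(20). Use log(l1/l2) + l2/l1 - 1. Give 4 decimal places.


KL divergence for exponential family:
KL = log(l1/l2) + l2/l1 - 1.
log(12/20) = -0.510826.
20/12 = 1.666667.
KL = -0.510826 + 1.666667 - 1 = 0.1558

0.1558


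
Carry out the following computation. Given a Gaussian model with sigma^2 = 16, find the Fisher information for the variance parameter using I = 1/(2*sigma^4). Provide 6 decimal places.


Fisher information for variance: I(sigma^2) = 1/(2*sigma^4).
sigma^2 = 16, so sigma^4 = 256.
I = 1/(2*256) = 1/512 = 0.001953

0.001953


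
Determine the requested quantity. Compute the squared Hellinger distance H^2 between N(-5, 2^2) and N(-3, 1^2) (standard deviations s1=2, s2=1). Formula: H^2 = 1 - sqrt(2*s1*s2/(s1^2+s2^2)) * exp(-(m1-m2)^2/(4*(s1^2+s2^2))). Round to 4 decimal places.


Squared Hellinger distance for Gaussians:
H^2 = 1 - sqrt(2*s1*s2/(s1^2+s2^2)) * exp(-(m1-m2)^2/(4*(s1^2+s2^2))).
s1^2 = 4, s2^2 = 1, s1^2+s2^2 = 5.
sqrt(2*2*1/(5)) = 0.894427.
(m1-m2)^2 = (-2)^2 = 4.
exp(-4/(4*5)) = exp(-0.2) = 0.818731.
H^2 = 1 - 0.894427*0.818731 = 0.2677

0.2677


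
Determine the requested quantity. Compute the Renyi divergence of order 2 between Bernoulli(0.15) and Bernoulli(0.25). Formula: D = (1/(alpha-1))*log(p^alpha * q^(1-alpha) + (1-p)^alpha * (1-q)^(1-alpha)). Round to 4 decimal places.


Renyi divergence of order alpha between Bernoulli distributions:
D = (1/(alpha-1))*log(p^alpha * q^(1-alpha) + (1-p)^alpha * (1-q)^(1-alpha)).
alpha = 2, p = 0.15, q = 0.25.
p^alpha * q^(1-alpha) = 0.15^2 * 0.25^-1 = 0.09.
(1-p)^alpha * (1-q)^(1-alpha) = 0.85^2 * 0.75^-1 = 0.963333.
sum = 0.09 + 0.963333 = 1.053333.
D = (1/1)*log(1.053333) = 0.0520

0.0520


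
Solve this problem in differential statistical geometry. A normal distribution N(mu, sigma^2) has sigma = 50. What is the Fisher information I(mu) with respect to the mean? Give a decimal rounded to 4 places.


The Fisher information for the mean of a normal distribution is I(mu) = 1/sigma^2.
sigma = 50, so sigma^2 = 2500.
I(mu) = 1/2500 = 0.0004

0.0004


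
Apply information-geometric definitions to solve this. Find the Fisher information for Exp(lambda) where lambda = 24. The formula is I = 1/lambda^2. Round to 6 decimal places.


Fisher information for exponential: I(lambda) = 1/lambda^2.
lambda = 24, lambda^2 = 576.
I = 1/576 = 0.001736

0.001736


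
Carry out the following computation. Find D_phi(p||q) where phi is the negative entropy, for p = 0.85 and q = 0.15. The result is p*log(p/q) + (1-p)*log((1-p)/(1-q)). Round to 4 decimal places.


Bregman divergence with negative entropy generator:
D = p*log(p/q) + (1-p)*log((1-p)/(1-q)).
p = 0.85, q = 0.15.
p*log(p/q) = 0.85*log(0.85/0.15) = 1.474411.
(1-p)*log((1-p)/(1-q)) = 0.15*log(0.15/0.85) = -0.26019.
D = 1.474411 + -0.26019 = 1.2142

1.2142


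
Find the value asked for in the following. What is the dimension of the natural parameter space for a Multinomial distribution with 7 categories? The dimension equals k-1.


Exponential family dimension calculation:
For Multinomial with k=7 categories, dim = k-1 = 6.

6


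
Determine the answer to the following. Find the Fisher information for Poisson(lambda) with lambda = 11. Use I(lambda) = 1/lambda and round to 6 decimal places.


Fisher information for Poisson: I(lambda) = 1/lambda.
lambda = 11.
I(lambda) = 1/11 = 0.090909

0.090909


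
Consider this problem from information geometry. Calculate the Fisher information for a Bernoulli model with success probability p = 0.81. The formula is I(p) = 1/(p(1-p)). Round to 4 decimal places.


For Bernoulli(p), Fisher information is I(p) = 1/(p*(1-p)).
p = 0.81, 1-p = 0.19.
p*(1-p) = 0.1539.
I(p) = 1/0.1539 = 6.4977

6.4977


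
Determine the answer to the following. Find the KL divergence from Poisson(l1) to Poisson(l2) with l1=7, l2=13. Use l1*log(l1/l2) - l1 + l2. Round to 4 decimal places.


KL divergence for Poisson:
KL = l1*log(l1/l2) - l1 + l2.
l1 = 7, l2 = 13.
log(7/13) = -0.619039.
l1*log(l1/l2) = 7 * -0.619039 = -4.333274.
KL = -4.333274 - 7 + 13 = 1.6667

1.6667


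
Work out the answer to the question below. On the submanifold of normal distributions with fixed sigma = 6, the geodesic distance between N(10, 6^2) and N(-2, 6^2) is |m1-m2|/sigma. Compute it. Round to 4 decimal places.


On the fixed-variance normal subfamily, geodesic distance = |m1-m2|/sigma.
|10 - -2| = 12.
sigma = 6.
d = 12/6 = 2.0000

2.0000


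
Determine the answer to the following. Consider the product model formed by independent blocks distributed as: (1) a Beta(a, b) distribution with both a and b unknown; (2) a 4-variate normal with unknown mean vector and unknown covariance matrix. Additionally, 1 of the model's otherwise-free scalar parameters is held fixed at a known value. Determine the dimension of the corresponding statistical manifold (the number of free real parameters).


The dimension of a statistical manifold equals the number of free
(independent) real parameters of the model. For a product of independent
blocks the parameter counts add.
- Beta (a, b): 2.
- 4-variate normal: 4 (mean) + 4*5/2 = 10 (symmetric covariance) = 14.
Total = 2 + 14 = 16.
1 parameter(s) fixed at known values: 16 - 1 = 15.
Dimension = 15

15


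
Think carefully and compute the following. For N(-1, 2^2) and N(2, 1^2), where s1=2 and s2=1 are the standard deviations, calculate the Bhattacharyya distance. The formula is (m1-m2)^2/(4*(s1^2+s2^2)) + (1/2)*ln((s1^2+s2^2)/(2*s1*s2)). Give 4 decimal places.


Bhattacharyya distance between two Gaussians:
DB = (m1-m2)^2/(4*(s1^2+s2^2)) + (1/2)*ln((s1^2+s2^2)/(2*s1*s2)).
(m1-m2)^2 = (-3)^2 = 9.
s1^2+s2^2 = 4 + 1 = 5.
term1 = 9/20 = 0.45.
term2 = 0.5*ln(5/4.0) = 0.111572.
DB = 0.45 + 0.111572 = 0.5616

0.5616


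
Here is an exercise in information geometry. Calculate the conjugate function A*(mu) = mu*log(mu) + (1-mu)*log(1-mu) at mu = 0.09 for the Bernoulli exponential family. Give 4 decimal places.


Legendre transform for Bernoulli:
A*(mu) = mu*log(mu) + (1-mu)*log(1-mu).
mu = 0.09, 1-mu = 0.91.
mu*log(mu) = 0.09*log(0.09) = -0.216715.
(1-mu)*log(1-mu) = 0.91*log(0.91) = -0.085823.
A* = -0.216715 + -0.085823 = -0.3025

-0.3025


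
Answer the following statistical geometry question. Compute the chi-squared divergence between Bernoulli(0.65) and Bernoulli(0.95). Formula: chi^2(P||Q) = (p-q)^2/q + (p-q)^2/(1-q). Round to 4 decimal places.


Chi-squared divergence between Bernoulli distributions:
chi^2 = (p-q)^2/q + (p-q)^2/(1-q).
p = 0.65, q = 0.95, p-q = -0.3.
(p-q)^2 = 0.09.
term1 = 0.09/0.95 = 0.094737.
term2 = 0.09/0.05 = 1.8.
chi^2 = 0.094737 + 1.8 = 1.8947

1.8947


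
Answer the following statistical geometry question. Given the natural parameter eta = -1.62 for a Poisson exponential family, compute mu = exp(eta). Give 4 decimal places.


Expectation parameter for Poisson exponential family:
mu = exp(eta).
eta = -1.62.
mu = exp(-1.62) = 0.1979

0.1979


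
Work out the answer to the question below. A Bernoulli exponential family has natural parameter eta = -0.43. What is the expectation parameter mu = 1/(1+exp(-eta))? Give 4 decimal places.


Dual coordinate (expectation parameter) for Bernoulli:
mu = 1/(1+exp(-eta)).
eta = -0.43.
exp(-eta) = exp(0.43) = 1.537258.
mu = 1/(1+1.537258) = 0.3941

0.3941


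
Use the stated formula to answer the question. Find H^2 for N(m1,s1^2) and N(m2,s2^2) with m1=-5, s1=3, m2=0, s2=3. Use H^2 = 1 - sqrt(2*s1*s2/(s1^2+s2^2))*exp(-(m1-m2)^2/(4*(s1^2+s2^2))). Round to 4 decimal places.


Squared Hellinger distance for Gaussians:
H^2 = 1 - sqrt(2*s1*s2/(s1^2+s2^2)) * exp(-(m1-m2)^2/(4*(s1^2+s2^2))).
s1^2 = 9, s2^2 = 9, s1^2+s2^2 = 18.
sqrt(2*3*3/(18)) = 1.0.
(m1-m2)^2 = (-5)^2 = 25.
exp(-25/(4*18)) = exp(-0.347222) = 0.706648.
H^2 = 1 - 1.0*0.706648 = 0.2934

0.2934


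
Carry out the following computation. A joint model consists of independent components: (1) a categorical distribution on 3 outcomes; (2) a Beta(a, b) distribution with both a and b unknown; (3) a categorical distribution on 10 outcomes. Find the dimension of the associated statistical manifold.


The dimension of a statistical manifold equals the number of free
(independent) real parameters of the model. For a product of independent
blocks the parameter counts add.
- categorical on 3 outcomes (probabilities sum to 1): 3-1 = 2.
- Beta (a, b): 2.
- categorical on 10 outcomes (probabilities sum to 1): 10-1 = 9.
Total = 2 + 2 + 9 = 13.
Dimension = 13

13


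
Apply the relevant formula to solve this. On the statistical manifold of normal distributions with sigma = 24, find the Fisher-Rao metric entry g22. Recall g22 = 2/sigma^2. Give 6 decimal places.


For the 2-parameter normal family, the Fisher metric has:
  g11 = 1/sigma^2, g22 = 2/sigma^2.
sigma = 24, sigma^2 = 576.
g22 = 0.003472

0.003472


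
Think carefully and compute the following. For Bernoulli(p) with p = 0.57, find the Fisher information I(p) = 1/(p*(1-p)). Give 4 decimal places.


For Bernoulli(p), Fisher information is I(p) = 1/(p*(1-p)).
p = 0.57, 1-p = 0.43.
p*(1-p) = 0.2451.
I(p) = 1/0.2451 = 4.0800

4.0800


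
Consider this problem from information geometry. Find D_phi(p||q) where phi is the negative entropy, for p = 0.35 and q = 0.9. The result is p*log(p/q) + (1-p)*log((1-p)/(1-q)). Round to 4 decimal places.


Bregman divergence with negative entropy generator:
D = p*log(p/q) + (1-p)*log((1-p)/(1-q)).
p = 0.35, q = 0.9.
p*log(p/q) = 0.35*log(0.35/0.9) = -0.330562.
(1-p)*log((1-p)/(1-q)) = 0.65*log(0.65/0.1) = 1.216671.
D = -0.330562 + 1.216671 = 0.8861

0.8861


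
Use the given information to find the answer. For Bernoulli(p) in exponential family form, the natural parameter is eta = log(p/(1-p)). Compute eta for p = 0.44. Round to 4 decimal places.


Natural parameter for Bernoulli: eta = log(p/(1-p)).
p = 0.44, 1-p = 0.56.
p/(1-p) = 0.785714.
eta = log(0.785714) = -0.2412

-0.2412


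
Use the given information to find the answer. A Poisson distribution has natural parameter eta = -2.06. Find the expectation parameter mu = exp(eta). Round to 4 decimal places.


Expectation parameter for Poisson exponential family:
mu = exp(eta).
eta = -2.06.
mu = exp(-2.06) = 0.1275

0.1275


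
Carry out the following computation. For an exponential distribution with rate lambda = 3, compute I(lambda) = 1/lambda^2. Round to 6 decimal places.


Fisher information for exponential: I(lambda) = 1/lambda^2.
lambda = 3, lambda^2 = 9.
I = 1/9 = 0.111111

0.111111


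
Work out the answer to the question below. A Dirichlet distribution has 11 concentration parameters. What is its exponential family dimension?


Exponential family dimension calculation:
Dirichlet with 11 components has 11 natural parameters.

11


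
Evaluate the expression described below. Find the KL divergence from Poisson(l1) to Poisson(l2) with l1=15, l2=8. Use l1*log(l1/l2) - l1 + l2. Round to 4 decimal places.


KL divergence for Poisson:
KL = l1*log(l1/l2) - l1 + l2.
l1 = 15, l2 = 8.
log(15/8) = 0.628609.
l1*log(l1/l2) = 15 * 0.628609 = 9.42913.
KL = 9.42913 - 15 + 8 = 2.4291

2.4291


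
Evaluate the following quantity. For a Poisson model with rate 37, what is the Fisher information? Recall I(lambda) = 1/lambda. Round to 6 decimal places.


Fisher information for Poisson: I(lambda) = 1/lambda.
lambda = 37.
I(lambda) = 1/37 = 0.027027

0.027027


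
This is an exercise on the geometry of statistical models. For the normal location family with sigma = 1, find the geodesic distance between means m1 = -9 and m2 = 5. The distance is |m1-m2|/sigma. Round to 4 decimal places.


On the fixed-variance normal subfamily, geodesic distance = |m1-m2|/sigma.
|-9 - 5| = 14.
sigma = 1.
d = 14/1 = 14.0000

14.0000


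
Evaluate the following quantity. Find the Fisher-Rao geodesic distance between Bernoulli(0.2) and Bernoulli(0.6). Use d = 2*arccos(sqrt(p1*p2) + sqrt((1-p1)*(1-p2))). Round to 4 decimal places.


Geodesic distance on Bernoulli manifold:
d(p1,p2) = 2*arccos(sqrt(p1*p2) + sqrt((1-p1)*(1-p2))).
sqrt(p1*p2) = sqrt(0.2*0.6) = 0.34641.
sqrt((1-p1)*(1-p2)) = sqrt(0.8*0.4) = 0.565685.
arg = 0.34641 + 0.565685 = 0.912096.
d = 2*arccos(0.912096) = 0.8449

0.8449


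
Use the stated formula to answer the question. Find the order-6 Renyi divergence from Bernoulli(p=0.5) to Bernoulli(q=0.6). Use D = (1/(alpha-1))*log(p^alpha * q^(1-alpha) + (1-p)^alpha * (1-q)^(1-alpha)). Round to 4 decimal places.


Renyi divergence of order alpha between Bernoulli distributions:
D = (1/(alpha-1))*log(p^alpha * q^(1-alpha) + (1-p)^alpha * (1-q)^(1-alpha)).
alpha = 6, p = 0.5, q = 0.6.
p^alpha * q^(1-alpha) = 0.5^6 * 0.6^-5 = 0.200939.
(1-p)^alpha * (1-q)^(1-alpha) = 0.5^6 * 0.4^-5 = 1.525879.
sum = 0.200939 + 1.525879 = 1.726818.
D = (1/5)*log(1.726818) = 0.1093

0.1093


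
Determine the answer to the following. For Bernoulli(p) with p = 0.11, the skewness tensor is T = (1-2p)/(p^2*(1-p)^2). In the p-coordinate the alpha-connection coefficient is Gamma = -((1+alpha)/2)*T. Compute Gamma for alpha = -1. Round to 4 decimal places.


Skewness (Amari-Chentsov) tensor: T = (1-2p)/(p^2*(1-p)^2).
p = 0.11, 1-2p = 0.78, p^2 = 0.0121, (1-p)^2 = 0.7921.
T = 0.78/(0.0121 * 0.7921) = 81.382161.
In the p-coordinate, Gamma^(alpha) = Gamma^(0) - (alpha/2)*T with Gamma^(0) = (1/2)*g'(p) = -T/2,
so Gamma^(alpha) = -((1+alpha)/2)*T.
alpha = -1, -(1+alpha)/2 = 0.0.
Gamma = 0.0 * 81.382161 = 0.0000

0.0000


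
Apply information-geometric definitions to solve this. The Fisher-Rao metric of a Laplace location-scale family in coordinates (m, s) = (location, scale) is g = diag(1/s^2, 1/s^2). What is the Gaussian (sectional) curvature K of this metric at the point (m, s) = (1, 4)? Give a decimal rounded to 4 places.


The metric has the form g = (A dm^2 + B ds^2)/s^2 with A = 1, B = 1.
Substitute u = sqrt(A/B)*m: g = B*(du^2 + ds^2)/s^2, i.e. B times the
Poincare upper half-plane metric, which has constant Gaussian curvature -1.
Scaling a 2D metric by a constant c divides the Gaussian curvature by c,
so K = -1/B = -1/(1) = -1.0000 everywhere (the point (m, s) = (1, 4) is irrelevant:
the curvature is constant).
The requested Gaussian curvature is K = -1.0000.

-1.0000


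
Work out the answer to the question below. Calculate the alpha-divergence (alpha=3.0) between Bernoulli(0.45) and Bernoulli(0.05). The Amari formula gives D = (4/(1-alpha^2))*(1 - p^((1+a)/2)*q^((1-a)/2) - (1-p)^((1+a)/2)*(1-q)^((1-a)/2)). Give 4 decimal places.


Amari alpha-divergence:
D = (4/(1-alpha^2))*(1 - p^((1+a)/2)*q^((1-a)/2) - (1-p)^((1+a)/2)*(1-q)^((1-a)/2)).
alpha = 3.0, p = 0.45, q = 0.05.
e1 = (1+alpha)/2 = 2.0, e2 = (1-alpha)/2 = -1.0.
t1 = p^e1 * q^e2 = 0.45^2.0 * 0.05^-1.0 = 4.05.
t2 = (1-p)^e1 * (1-q)^e2 = 0.55^2.0 * 0.95^-1.0 = 0.318421.
4/(1-alpha^2) = -0.5.
D = -0.5*(1 - 4.05 - 0.318421) = 1.6842

1.6842


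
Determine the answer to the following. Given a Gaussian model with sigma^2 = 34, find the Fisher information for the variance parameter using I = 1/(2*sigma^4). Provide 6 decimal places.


Fisher information for variance: I(sigma^2) = 1/(2*sigma^4).
sigma^2 = 34, so sigma^4 = 1156.
I = 1/(2*1156) = 1/2312 = 0.000433

0.000433


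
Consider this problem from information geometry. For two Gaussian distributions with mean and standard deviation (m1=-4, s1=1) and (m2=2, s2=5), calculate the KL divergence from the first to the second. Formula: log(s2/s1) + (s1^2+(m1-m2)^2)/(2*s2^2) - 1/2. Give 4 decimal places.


KL divergence between normal distributions:
KL = log(s2/s1) + (s1^2 + (m1-m2)^2)/(2*s2^2) - 1/2.
log(5/1) = 1.609438.
(1^2 + (-4-2)^2)/(2*5^2) = (1 + 36)/50 = 0.74.
KL = 1.609438 + 0.74 - 0.5 = 1.8494

1.8494


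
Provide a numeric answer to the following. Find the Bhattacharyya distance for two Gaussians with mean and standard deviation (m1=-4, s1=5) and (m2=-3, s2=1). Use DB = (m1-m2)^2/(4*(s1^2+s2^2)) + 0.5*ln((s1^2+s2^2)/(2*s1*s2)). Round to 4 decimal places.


Bhattacharyya distance between two Gaussians:
DB = (m1-m2)^2/(4*(s1^2+s2^2)) + (1/2)*ln((s1^2+s2^2)/(2*s1*s2)).
(m1-m2)^2 = (-1)^2 = 1.
s1^2+s2^2 = 25 + 1 = 26.
term1 = 1/104 = 0.009615.
term2 = 0.5*ln(26/10.0) = 0.477756.
DB = 0.009615 + 0.477756 = 0.4874

0.4874


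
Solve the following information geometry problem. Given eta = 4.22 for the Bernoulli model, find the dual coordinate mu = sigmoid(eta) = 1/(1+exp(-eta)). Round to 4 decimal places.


Dual coordinate (expectation parameter) for Bernoulli:
mu = 1/(1+exp(-eta)).
eta = 4.22.
exp(-eta) = exp(-4.22) = 0.014699.
mu = 1/(1+0.014699) = 0.9855

0.9855


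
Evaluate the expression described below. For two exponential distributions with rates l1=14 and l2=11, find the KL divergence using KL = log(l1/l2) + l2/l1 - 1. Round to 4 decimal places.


KL divergence for exponential family:
KL = log(l1/l2) + l2/l1 - 1.
log(14/11) = 0.241162.
11/14 = 0.785714.
KL = 0.241162 + 0.785714 - 1 = 0.0269

0.0269


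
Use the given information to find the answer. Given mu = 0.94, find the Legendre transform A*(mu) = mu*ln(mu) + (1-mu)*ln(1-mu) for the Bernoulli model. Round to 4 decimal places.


Legendre transform for Bernoulli:
A*(mu) = mu*log(mu) + (1-mu)*log(1-mu).
mu = 0.94, 1-mu = 0.06.
mu*log(mu) = 0.94*log(0.94) = -0.058163.
(1-mu)*log(1-mu) = 0.06*log(0.06) = -0.168805.
A* = -0.058163 + -0.168805 = -0.2270

-0.2270


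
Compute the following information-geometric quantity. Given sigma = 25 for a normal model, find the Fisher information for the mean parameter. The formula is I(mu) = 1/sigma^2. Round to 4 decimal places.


The Fisher information for the mean of a normal distribution is I(mu) = 1/sigma^2.
sigma = 25, so sigma^2 = 625.
I(mu) = 1/625 = 0.0016

0.0016


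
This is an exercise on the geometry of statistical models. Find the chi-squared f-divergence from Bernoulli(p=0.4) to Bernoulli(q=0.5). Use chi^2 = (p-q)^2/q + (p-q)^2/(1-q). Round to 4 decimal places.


Chi-squared divergence between Bernoulli distributions:
chi^2 = (p-q)^2/q + (p-q)^2/(1-q).
p = 0.4, q = 0.5, p-q = -0.1.
(p-q)^2 = 0.01.
term1 = 0.01/0.5 = 0.02.
term2 = 0.01/0.5 = 0.02.
chi^2 = 0.02 + 0.02 = 0.0400

0.0400


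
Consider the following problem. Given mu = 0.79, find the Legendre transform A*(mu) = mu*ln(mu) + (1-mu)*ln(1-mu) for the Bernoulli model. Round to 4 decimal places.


Legendre transform for Bernoulli:
A*(mu) = mu*log(mu) + (1-mu)*log(1-mu).
mu = 0.79, 1-mu = 0.21.
mu*log(mu) = 0.79*log(0.79) = -0.186221.
(1-mu)*log(1-mu) = 0.21*log(0.21) = -0.327736.
A* = -0.186221 + -0.327736 = -0.5140

-0.5140


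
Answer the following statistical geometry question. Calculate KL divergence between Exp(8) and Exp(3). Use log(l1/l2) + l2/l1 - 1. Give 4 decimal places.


KL divergence for exponential family:
KL = log(l1/l2) + l2/l1 - 1.
log(8/3) = 0.980829.
3/8 = 0.375.
KL = 0.980829 + 0.375 - 1 = 0.3558

0.3558


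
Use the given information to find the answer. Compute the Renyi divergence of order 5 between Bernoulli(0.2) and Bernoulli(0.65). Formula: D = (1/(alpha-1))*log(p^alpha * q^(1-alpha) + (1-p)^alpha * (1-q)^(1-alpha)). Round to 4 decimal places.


Renyi divergence of order alpha between Bernoulli distributions:
D = (1/(alpha-1))*log(p^alpha * q^(1-alpha) + (1-p)^alpha * (1-q)^(1-alpha)).
alpha = 5, p = 0.2, q = 0.65.
p^alpha * q^(1-alpha) = 0.2^5 * 0.65^-4 = 0.001793.
(1-p)^alpha * (1-q)^(1-alpha) = 0.8^5 * 0.35^-4 = 21.836235.
sum = 0.001793 + 21.836235 = 21.838028.
D = (1/4)*log(21.838028) = 0.7709

0.7709


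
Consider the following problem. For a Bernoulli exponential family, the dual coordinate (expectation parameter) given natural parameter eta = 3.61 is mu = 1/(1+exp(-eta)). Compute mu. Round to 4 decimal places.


Dual coordinate (expectation parameter) for Bernoulli:
mu = 1/(1+exp(-eta)).
eta = 3.61.
exp(-eta) = exp(-3.61) = 0.027052.
mu = 1/(1+0.027052) = 0.9737

0.9737


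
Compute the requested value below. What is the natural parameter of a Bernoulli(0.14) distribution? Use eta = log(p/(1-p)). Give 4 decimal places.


Natural parameter for Bernoulli: eta = log(p/(1-p)).
p = 0.14, 1-p = 0.86.
p/(1-p) = 0.162791.
eta = log(0.162791) = -1.8153

-1.8153


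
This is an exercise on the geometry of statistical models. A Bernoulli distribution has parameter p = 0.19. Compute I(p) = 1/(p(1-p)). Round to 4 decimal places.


For Bernoulli(p), Fisher information is I(p) = 1/(p*(1-p)).
p = 0.19, 1-p = 0.81.
p*(1-p) = 0.1539.
I(p) = 1/0.1539 = 6.4977

6.4977


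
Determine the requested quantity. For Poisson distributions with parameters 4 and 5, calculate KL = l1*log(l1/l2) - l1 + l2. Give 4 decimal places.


KL divergence for Poisson:
KL = l1*log(l1/l2) - l1 + l2.
l1 = 4, l2 = 5.
log(4/5) = -0.223144.
l1*log(l1/l2) = 4 * -0.223144 = -0.892574.
KL = -0.892574 - 4 + 5 = 0.1074

0.1074


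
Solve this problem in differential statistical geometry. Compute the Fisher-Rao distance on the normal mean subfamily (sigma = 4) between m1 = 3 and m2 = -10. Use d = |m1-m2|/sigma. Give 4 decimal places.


On the fixed-variance normal subfamily, geodesic distance = |m1-m2|/sigma.
|3 - -10| = 13.
sigma = 4.
d = 13/4 = 3.2500

3.2500


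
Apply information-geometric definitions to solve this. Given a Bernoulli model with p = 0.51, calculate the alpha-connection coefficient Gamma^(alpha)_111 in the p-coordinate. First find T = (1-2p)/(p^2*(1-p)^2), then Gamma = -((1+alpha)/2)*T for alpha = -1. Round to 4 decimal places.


Skewness (Amari-Chentsov) tensor: T = (1-2p)/(p^2*(1-p)^2).
p = 0.51, 1-2p = -0.02, p^2 = 0.2601, (1-p)^2 = 0.2401.
T = -0.02/(0.2601 * 0.2401) = -0.320256.
In the p-coordinate, Gamma^(alpha) = Gamma^(0) - (alpha/2)*T with Gamma^(0) = (1/2)*g'(p) = -T/2,
so Gamma^(alpha) = -((1+alpha)/2)*T.
alpha = -1, -(1+alpha)/2 = 0.0.
Gamma = 0.0 * -0.320256 = 0.0000

0.0000


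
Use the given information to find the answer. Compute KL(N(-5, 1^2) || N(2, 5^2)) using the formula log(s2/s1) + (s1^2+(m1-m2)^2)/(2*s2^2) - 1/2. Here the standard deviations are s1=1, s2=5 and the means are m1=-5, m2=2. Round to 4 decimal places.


KL divergence between normal distributions:
KL = log(s2/s1) + (s1^2 + (m1-m2)^2)/(2*s2^2) - 1/2.
log(5/1) = 1.609438.
(1^2 + (-5-2)^2)/(2*5^2) = (1 + 49)/50 = 1.0.
KL = 1.609438 + 1.0 - 0.5 = 2.1094

2.1094


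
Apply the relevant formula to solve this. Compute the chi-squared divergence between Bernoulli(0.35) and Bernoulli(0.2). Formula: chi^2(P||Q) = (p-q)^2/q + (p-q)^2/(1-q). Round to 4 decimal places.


Chi-squared divergence between Bernoulli distributions:
chi^2 = (p-q)^2/q + (p-q)^2/(1-q).
p = 0.35, q = 0.2, p-q = 0.15.
(p-q)^2 = 0.0225.
term1 = 0.0225/0.2 = 0.1125.
term2 = 0.0225/0.8 = 0.028125.
chi^2 = 0.1125 + 0.028125 = 0.1406

0.1406


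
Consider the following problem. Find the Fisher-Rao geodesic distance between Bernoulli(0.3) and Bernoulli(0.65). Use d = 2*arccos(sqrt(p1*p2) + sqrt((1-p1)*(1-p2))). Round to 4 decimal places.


Geodesic distance on Bernoulli manifold:
d(p1,p2) = 2*arccos(sqrt(p1*p2) + sqrt((1-p1)*(1-p2))).
sqrt(p1*p2) = sqrt(0.3*0.65) = 0.441588.
sqrt((1-p1)*(1-p2)) = sqrt(0.7*0.35) = 0.494975.
arg = 0.441588 + 0.494975 = 0.936563.
d = 2*arccos(0.936563) = 0.7162

0.7162


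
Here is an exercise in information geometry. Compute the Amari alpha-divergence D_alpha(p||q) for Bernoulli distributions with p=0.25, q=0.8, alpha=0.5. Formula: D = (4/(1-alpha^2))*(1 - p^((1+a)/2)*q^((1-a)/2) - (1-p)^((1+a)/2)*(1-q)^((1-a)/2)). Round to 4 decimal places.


Amari alpha-divergence:
D = (4/(1-alpha^2))*(1 - p^((1+a)/2)*q^((1-a)/2) - (1-p)^((1+a)/2)*(1-q)^((1-a)/2)).
alpha = 0.5, p = 0.25, q = 0.8.
e1 = (1+alpha)/2 = 0.75, e2 = (1-alpha)/2 = 0.25.
t1 = p^e1 * q^e2 = 0.25^0.75 * 0.8^0.25 = 0.33437.
t2 = (1-p)^e1 * (1-q)^e2 = 0.75^0.75 * 0.2^0.25 = 0.538956.
4/(1-alpha^2) = 5.333333.
D = 5.333333*(1 - 0.33437 - 0.538956) = 0.6756

0.6756


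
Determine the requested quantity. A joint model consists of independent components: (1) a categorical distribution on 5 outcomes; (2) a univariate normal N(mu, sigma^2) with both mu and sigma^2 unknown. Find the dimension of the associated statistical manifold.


The dimension of a statistical manifold equals the number of free
(independent) real parameters of the model. For a product of independent
blocks the parameter counts add.
- categorical on 5 outcomes (probabilities sum to 1): 5-1 = 4.
- normal (mu, sigma^2): 2.
Total = 4 + 2 = 6.
Dimension = 6

6


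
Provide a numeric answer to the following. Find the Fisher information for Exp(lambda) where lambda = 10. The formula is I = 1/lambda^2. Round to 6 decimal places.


Fisher information for exponential: I(lambda) = 1/lambda^2.
lambda = 10, lambda^2 = 100.
I = 1/100 = 0.010000

0.010000


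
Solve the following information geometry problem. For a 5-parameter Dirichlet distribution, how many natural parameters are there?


Exponential family dimension calculation:
Dirichlet with 5 components has 5 natural parameters.

5


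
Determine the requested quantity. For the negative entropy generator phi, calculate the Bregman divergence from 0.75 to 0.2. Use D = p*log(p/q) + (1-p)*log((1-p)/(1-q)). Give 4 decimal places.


Bregman divergence with negative entropy generator:
D = p*log(p/q) + (1-p)*log((1-p)/(1-q)).
p = 0.75, q = 0.2.
p*log(p/q) = 0.75*log(0.75/0.2) = 0.991317.
(1-p)*log((1-p)/(1-q)) = 0.25*log(0.25/0.8) = -0.290788.
D = 0.991317 + -0.290788 = 0.7005

0.7005


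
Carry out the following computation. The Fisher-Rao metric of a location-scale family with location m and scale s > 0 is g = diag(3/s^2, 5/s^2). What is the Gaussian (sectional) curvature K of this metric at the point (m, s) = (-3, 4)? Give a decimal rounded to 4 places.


The metric has the form g = (A dm^2 + B ds^2)/s^2 with A = 3, B = 5.
Substitute u = sqrt(A/B)*m: g = B*(du^2 + ds^2)/s^2, i.e. B times the
Poincare upper half-plane metric, which has constant Gaussian curvature -1.
Scaling a 2D metric by a constant c divides the Gaussian curvature by c,
so K = -1/B = -1/(5) = -0.2000 everywhere (the point (m, s) = (-3, 4) is irrelevant:
the curvature is constant).
The requested Gaussian curvature is K = -0.2000.

-0.2000


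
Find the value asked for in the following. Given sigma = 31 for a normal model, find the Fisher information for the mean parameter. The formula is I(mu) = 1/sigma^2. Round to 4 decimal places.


The Fisher information for the mean of a normal distribution is I(mu) = 1/sigma^2.
sigma = 31, so sigma^2 = 961.
I(mu) = 1/961 = 0.0010

0.0010


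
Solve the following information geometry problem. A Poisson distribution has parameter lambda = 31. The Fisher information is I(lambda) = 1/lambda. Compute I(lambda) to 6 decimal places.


Fisher information for Poisson: I(lambda) = 1/lambda.
lambda = 31.
I(lambda) = 1/31 = 0.032258

0.032258


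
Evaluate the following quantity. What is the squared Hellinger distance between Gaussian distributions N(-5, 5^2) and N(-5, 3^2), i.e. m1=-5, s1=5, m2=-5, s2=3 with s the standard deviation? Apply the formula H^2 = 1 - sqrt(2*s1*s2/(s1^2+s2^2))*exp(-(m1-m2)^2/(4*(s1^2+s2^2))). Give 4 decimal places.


Squared Hellinger distance for Gaussians:
H^2 = 1 - sqrt(2*s1*s2/(s1^2+s2^2)) * exp(-(m1-m2)^2/(4*(s1^2+s2^2))).
s1^2 = 25, s2^2 = 9, s1^2+s2^2 = 34.
sqrt(2*5*3/(34)) = 0.939336.
(m1-m2)^2 = (0)^2 = 0.
exp(-0/(4*34)) = exp(0.0) = 1.0.
H^2 = 1 - 0.939336*1.0 = 0.0607

0.0607


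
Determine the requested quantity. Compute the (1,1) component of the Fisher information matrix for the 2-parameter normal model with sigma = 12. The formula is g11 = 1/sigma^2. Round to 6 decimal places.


For the 2-parameter normal family, the Fisher metric has:
  g11 = 1/sigma^2, g22 = 2/sigma^2.
sigma = 12, sigma^2 = 144.
g11 = 0.006944

0.006944


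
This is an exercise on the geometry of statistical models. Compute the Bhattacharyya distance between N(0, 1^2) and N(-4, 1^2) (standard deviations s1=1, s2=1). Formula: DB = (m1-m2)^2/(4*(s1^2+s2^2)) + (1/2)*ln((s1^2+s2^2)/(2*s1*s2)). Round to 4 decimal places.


Bhattacharyya distance between two Gaussians:
DB = (m1-m2)^2/(4*(s1^2+s2^2)) + (1/2)*ln((s1^2+s2^2)/(2*s1*s2)).
(m1-m2)^2 = (4)^2 = 16.
s1^2+s2^2 = 1 + 1 = 2.
term1 = 16/8 = 2.0.
term2 = 0.5*ln(2/2.0) = 0.0.
DB = 2.0 + 0.0 = 2.0000

2.0000


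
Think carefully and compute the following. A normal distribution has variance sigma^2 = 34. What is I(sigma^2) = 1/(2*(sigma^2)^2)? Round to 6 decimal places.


Fisher information for variance: I(sigma^2) = 1/(2*sigma^4).
sigma^2 = 34, so sigma^4 = 1156.
I = 1/(2*1156) = 1/2312 = 0.000433

0.000433


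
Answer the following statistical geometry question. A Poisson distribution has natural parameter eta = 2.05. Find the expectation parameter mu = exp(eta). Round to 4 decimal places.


Expectation parameter for Poisson exponential family:
mu = exp(eta).
eta = 2.05.
mu = exp(2.05) = 7.7679

7.7679


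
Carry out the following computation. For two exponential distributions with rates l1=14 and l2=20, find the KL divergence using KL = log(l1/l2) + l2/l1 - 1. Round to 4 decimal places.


KL divergence for exponential family:
KL = log(l1/l2) + l2/l1 - 1.
log(14/20) = -0.356675.
20/14 = 1.428571.
KL = -0.356675 + 1.428571 - 1 = 0.0719

0.0719


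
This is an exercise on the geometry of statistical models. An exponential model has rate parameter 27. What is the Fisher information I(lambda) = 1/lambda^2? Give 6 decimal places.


Fisher information for exponential: I(lambda) = 1/lambda^2.
lambda = 27, lambda^2 = 729.
I = 1/729 = 0.001372

0.001372


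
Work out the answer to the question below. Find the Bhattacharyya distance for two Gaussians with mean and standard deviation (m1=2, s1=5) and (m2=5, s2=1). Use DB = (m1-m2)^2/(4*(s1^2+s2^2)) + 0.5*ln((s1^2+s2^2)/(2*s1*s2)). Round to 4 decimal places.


Bhattacharyya distance between two Gaussians:
DB = (m1-m2)^2/(4*(s1^2+s2^2)) + (1/2)*ln((s1^2+s2^2)/(2*s1*s2)).
(m1-m2)^2 = (-3)^2 = 9.
s1^2+s2^2 = 25 + 1 = 26.
term1 = 9/104 = 0.086538.
term2 = 0.5*ln(26/10.0) = 0.477756.
DB = 0.086538 + 0.477756 = 0.5643

0.5643


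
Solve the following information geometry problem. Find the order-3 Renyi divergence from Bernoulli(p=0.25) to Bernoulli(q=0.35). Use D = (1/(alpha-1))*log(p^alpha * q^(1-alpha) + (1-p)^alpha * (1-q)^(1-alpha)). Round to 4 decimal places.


Renyi divergence of order alpha between Bernoulli distributions:
D = (1/(alpha-1))*log(p^alpha * q^(1-alpha) + (1-p)^alpha * (1-q)^(1-alpha)).
alpha = 3, p = 0.25, q = 0.35.
p^alpha * q^(1-alpha) = 0.25^3 * 0.35^-2 = 0.127551.
(1-p)^alpha * (1-q)^(1-alpha) = 0.75^3 * 0.65^-2 = 0.998521.
sum = 0.127551 + 0.998521 = 1.126072.
D = (1/2)*log(1.126072) = 0.0594

0.0594


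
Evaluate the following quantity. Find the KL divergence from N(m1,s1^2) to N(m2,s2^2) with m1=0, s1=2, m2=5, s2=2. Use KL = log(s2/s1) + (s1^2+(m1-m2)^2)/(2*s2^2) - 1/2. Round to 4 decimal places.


KL divergence between normal distributions:
KL = log(s2/s1) + (s1^2 + (m1-m2)^2)/(2*s2^2) - 1/2.
log(2/2) = 0.0.
(2^2 + (0-5)^2)/(2*2^2) = (4 + 25)/8 = 3.625.
KL = 0.0 + 3.625 - 0.5 = 3.1250

3.1250


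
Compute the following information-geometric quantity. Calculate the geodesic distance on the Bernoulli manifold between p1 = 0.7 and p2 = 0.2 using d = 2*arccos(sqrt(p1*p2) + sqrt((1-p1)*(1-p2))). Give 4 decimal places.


Geodesic distance on Bernoulli manifold:
d(p1,p2) = 2*arccos(sqrt(p1*p2) + sqrt((1-p1)*(1-p2))).
sqrt(p1*p2) = sqrt(0.7*0.2) = 0.374166.
sqrt((1-p1)*(1-p2)) = sqrt(0.3*0.8) = 0.489898.
arg = 0.374166 + 0.489898 = 0.864064.
d = 2*arccos(0.864064) = 1.0550

1.0550


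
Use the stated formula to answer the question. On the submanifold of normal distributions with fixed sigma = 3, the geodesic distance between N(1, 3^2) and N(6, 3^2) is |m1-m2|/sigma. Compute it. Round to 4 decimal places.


On the fixed-variance normal subfamily, geodesic distance = |m1-m2|/sigma.
|1 - 6| = 5.
sigma = 3.
d = 5/3 = 1.6667

1.6667


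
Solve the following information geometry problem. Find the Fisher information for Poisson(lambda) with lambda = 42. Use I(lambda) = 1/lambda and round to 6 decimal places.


Fisher information for Poisson: I(lambda) = 1/lambda.
lambda = 42.
I(lambda) = 1/42 = 0.023810

0.023810


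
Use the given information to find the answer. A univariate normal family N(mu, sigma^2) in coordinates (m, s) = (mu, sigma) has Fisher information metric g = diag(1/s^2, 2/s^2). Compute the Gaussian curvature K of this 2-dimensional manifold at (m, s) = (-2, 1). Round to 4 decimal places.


The metric has the form g = (A dm^2 + B ds^2)/s^2 with A = 1, B = 2.
Substitute u = sqrt(A/B)*m: g = B*(du^2 + ds^2)/s^2, i.e. B times the
Poincare upper half-plane metric, which has constant Gaussian curvature -1.
Scaling a 2D metric by a constant c divides the Gaussian curvature by c,
so K = -1/B = -1/(2) = -0.5000 everywhere (the point (m, s) = (-2, 1) is irrelevant:
the curvature is constant).
The requested Gaussian curvature is K = -0.5000.

-0.5000


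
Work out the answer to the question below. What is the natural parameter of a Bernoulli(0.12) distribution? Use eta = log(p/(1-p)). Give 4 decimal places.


Natural parameter for Bernoulli: eta = log(p/(1-p)).
p = 0.12, 1-p = 0.88.
p/(1-p) = 0.136364.
eta = log(0.136364) = -1.9924

-1.9924


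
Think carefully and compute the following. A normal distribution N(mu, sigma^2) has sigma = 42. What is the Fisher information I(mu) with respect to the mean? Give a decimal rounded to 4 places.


The Fisher information for the mean of a normal distribution is I(mu) = 1/sigma^2.
sigma = 42, so sigma^2 = 1764.
I(mu) = 1/1764 = 0.0006

0.0006


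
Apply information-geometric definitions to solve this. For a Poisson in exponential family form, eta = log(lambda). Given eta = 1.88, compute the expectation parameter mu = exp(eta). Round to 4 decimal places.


Expectation parameter for Poisson exponential family:
mu = exp(eta).
eta = 1.88.
mu = exp(1.88) = 6.5535

6.5535


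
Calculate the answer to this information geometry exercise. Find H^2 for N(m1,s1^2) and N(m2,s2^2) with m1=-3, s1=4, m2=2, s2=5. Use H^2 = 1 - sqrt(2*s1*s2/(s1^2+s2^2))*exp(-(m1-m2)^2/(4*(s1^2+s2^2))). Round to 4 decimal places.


Squared Hellinger distance for Gaussians:
H^2 = 1 - sqrt(2*s1*s2/(s1^2+s2^2)) * exp(-(m1-m2)^2/(4*(s1^2+s2^2))).
s1^2 = 16, s2^2 = 25, s1^2+s2^2 = 41.
sqrt(2*4*5/(41)) = 0.98773.
(m1-m2)^2 = (-5)^2 = 25.
exp(-25/(4*41)) = exp(-0.152439) = 0.858611.
H^2 = 1 - 0.98773*0.858611 = 0.1519

0.1519
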